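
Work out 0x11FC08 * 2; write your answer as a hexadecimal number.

0x23F810

Multiply each base-16 digit by 2, carrying:
  8×2 = 16 → write 0 carry 1
  0×2+1 = 1 → write 1
  C×2 = 24 → write 8 carry 1
  F×2+1 = 31 → write F carry 1
  1×2+1 = 3 → write 3
  1×2 = 2 → write 2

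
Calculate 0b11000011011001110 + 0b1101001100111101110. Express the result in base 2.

0b10000010000010111100

Add column by column in base 2, right to left:
  0+0 = 0
  1+1 = 0 carry 1
  1+1+1 = 1 carry 1
  1+1+1 = 1 carry 1
  0+0+1 = 1
  0+1 = 1
  1+1 = 0 carry 1
  1+1+1 = 1 carry 1
  0+1+1 = 0 carry 1
  1+0+1 = 0 carry 1
  1+0+1 = 0 carry 1
  0+1+1 = 0 carry 1
  0+1+1 = 0 carry 1
  0+0+1 = 1
  0+0 = 0
  1+1 = 0 carry 1
  1+0+1 = 0 carry 1
  0+1+1 = 0 carry 1
  0+1+1 = 0 carry 1
  final carry 1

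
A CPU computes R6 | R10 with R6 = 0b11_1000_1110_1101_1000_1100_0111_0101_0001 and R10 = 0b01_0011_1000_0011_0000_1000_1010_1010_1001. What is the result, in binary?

0b1110111110111110001100111111111001

OR bit by bit (1 where either bit is 1):
  1110001110110110001100011101010001
| 0100111000001100001000101010101001
= 1110111110111110001100111111111001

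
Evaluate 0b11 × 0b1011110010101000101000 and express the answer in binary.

0b100011010111111001111000

Multiply each base-2 digit by 3, carrying:
  0×3 = 0 → write 0
  0×3 = 0 → write 0
  0×3 = 0 → write 0
  1×3 = 3 → write 1 carry 1
  0×3+1 = 1 → write 1
  1×3 = 3 → write 1 carry 1
  0×3+1 = 1 → write 1
  0×3 = 0 → write 0
  0×3 = 0 → write 0
  1×3 = 3 → write 1 carry 1
  0×3+1 = 1 → write 1
  1×3 = 3 → write 1 carry 1
  0×3+1 = 1 → write 1
  1×3 = 3 → write 1 carry 1
  0×3+1 = 1 → write 1
  0×3 = 0 → write 0
  1×3 = 3 → write 1 carry 1
  1×3+1 = 4 → write 0 carry 2
  1×3+2 = 5 → write 1 carry 2
  1×3+2 = 5 → write 1 carry 2
  0×3+2 = 2 → write 0 carry 1
  1×3+1 = 4 → write 0 carry 2
  remaining carry: 10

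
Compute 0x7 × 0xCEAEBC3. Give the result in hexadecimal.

0x5A6C7255

Multiply each base-16 digit by 7, carrying:
  3×7 = 21 → write 5 carry 1
  C×7+1 = 85 → write 5 carry 5
  B×7+5 = 82 → write 2 carry 5
  E×7+5 = 103 → write 7 carry 6
  A×7+6 = 76 → write C carry 4
  E×7+4 = 102 → write 6 carry 6
  C×7+6 = 90 → write A carry 5
  remaining carry: 5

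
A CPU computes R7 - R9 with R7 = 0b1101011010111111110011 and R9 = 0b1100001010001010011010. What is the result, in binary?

0b1010000110101011001

Subtract column by column in base 2:
  1-0 → 1
  1-1 → 0
  0-0 → 0
  0-1 → 1 (borrow)
  1-1-1 → 1 (borrow)
  1-0-1 → 0
  1-0 → 1
  1-1 → 0
  1-0 → 1
  1-1 → 0
  1-0 → 1
  1-0 → 1
  0-0 → 0
  1-1 → 0
  0-0 → 0
  1-1 → 0
  1-0 → 1
  0-0 → 0
  1-0 → 1
  0-0 → 0
  1-1 → 0
  1-1 → 0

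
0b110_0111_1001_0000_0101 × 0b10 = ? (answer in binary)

Multiply each base-2 digit by 2, carrying:
  1×2 = 2 → write 0 carry 1
  0×2+1 = 1 → write 1
  1×2 = 2 → write 0 carry 1
  0×2+1 = 1 → write 1
  0×2 = 0 → write 0
  0×2 = 0 → write 0
  0×2 = 0 → write 0
  0×2 = 0 → write 0
  1×2 = 2 → write 0 carry 1
  0×2+1 = 1 → write 1
  0×2 = 0 → write 0
  1×2 = 2 → write 0 carry 1
  1×2+1 = 3 → write 1 carry 1
  1×2+1 = 3 → write 1 carry 1
  1×2+1 = 3 → write 1 carry 1
  0×2+1 = 1 → write 1
  0×2 = 0 → write 0
  1×2 = 2 → write 0 carry 1
  1×2+1 = 3 → write 1 carry 1
  remaining carry: 1

0b11001111001000001010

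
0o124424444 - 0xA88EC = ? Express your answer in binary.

0b1010001111010000000111000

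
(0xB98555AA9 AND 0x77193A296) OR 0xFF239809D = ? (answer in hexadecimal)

0xFF239829D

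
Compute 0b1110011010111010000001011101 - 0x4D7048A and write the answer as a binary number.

0b1001100101001001101111010011

0x4D7048A = 0b100110101110000010010001010 in binary.
Subtract column by column in base 2:
  1-0 → 1
  0-1 → 1 (borrow)
  1-0-1 → 0
  1-1 → 0
  1-0 → 1
  0-0 → 0
  1-0 → 1
  0-1 → 1 (borrow)
  0-0-1 → 1 (borrow)
  0-0-1 → 1 (borrow)
  0-1-1 → 0 (borrow)
  0-0-1 → 1 (borrow)
  0-0-1 → 1 (borrow)
  1-0-1 → 0
  0-0 → 0
  1-0 → 1
  1-1 → 0
  1-1 → 0
  0-1 → 1 (borrow)
  1-0-1 → 0
  0-1 → 1 (borrow)
  1-0-1 → 0
  1-1 → 0
  0-1 → 1 (borrow)
  0-0-1 → 1 (borrow)
  1-0-1 → 0
  1-1 → 0
  1-0 → 1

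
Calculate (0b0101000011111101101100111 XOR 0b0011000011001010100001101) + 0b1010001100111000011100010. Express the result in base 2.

0b10000001101101111101001100

First 0b0101000011111101101100111 XOR 0b0011000011001010100001101 = 0b0110000000110111001101010.
Add column by column in base 2, right to left:
  0+0 = 0
  1+1 = 0 carry 1
  0+0+1 = 1
  1+0 = 1
  0+0 = 0
  1+1 = 0 carry 1
  1+1+1 = 1 carry 1
  0+1+1 = 0 carry 1
  0+0+1 = 1
  1+0 = 1
  1+0 = 1
  1+0 = 1
  0+1 = 1
  1+1 = 0 carry 1
  1+1+1 = 1 carry 1
  0+0+1 = 1
  0+0 = 0
  0+1 = 1
  0+1 = 1
  0+0 = 0
  0+0 = 0
  0+0 = 0
  1+1 = 0 carry 1
  1+0+1 = 0 carry 1
  0+1+1 = 0 carry 1
  final carry 1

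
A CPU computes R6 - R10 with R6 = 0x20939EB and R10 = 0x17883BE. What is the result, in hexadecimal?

0x90B62D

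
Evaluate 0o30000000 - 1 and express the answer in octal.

The trailing 7 digits are 0, so subtracting 1 borrows through: they become 7 and the next digit up decrements.

0o27777777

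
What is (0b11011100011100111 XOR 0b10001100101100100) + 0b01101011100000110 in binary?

First 0b11011100011100111 XOR 0b10001100101100100 = 0b01010000110000011.
Add column by column in base 2, right to left:
  1+0 = 1
  1+1 = 0 carry 1
  0+1+1 = 0 carry 1
  0+0+1 = 1
  0+0 = 0
  0+0 = 0
  0+0 = 0
  1+0 = 1
  1+1 = 0 carry 1
  0+1+1 = 0 carry 1
  0+1+1 = 0 carry 1
  0+0+1 = 1
  0+1 = 1
  1+0 = 1
  0+1 = 1
  1+1 = 0 carry 1
  final carry 1

0b10111100010001001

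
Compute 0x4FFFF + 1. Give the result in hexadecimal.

0x50000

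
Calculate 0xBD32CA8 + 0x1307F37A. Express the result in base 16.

0x1EDB2022

Add column by column in base 16, right to left:
  8+A = 2 carry 1
  A+7+1 = 2 carry 1
  C+3+1 = 0 carry 1
  2+F+1 = 2 carry 1
  3+7+1 = B
  D+0 = D
  B+3 = E
  0+1 = 1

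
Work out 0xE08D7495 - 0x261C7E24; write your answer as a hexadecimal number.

0xBA70F671

Subtract column by column in base 16:
  5-4 → 1
  9-2 → 7
  4-E → 6 (borrow)
  7-7-1 → F (borrow)
  D-C-1 → 0
  8-1 → 7
  0-6 → A (borrow)
  E-2-1 → B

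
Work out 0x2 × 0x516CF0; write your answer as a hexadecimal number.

Multiply each base-16 digit by 2, carrying:
  0×2 = 0 → write 0
  F×2 = 30 → write E carry 1
  C×2+1 = 25 → write 9 carry 1
  6×2+1 = 13 → write D
  1×2 = 2 → write 2
  5×2 = 10 → write A

0xA2D9E0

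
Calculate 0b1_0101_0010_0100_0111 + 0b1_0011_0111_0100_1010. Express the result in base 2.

0b101000100110010001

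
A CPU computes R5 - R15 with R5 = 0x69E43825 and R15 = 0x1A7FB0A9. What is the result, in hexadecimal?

Subtract column by column in base 16:
  5-9 → C (borrow)
  2-A-1 → 7 (borrow)
  8-0-1 → 7
  3-B → 8 (borrow)
  4-F-1 → 4 (borrow)
  E-7-1 → 6
  9-A → F (borrow)
  6-1-1 → 4

0x4F64877C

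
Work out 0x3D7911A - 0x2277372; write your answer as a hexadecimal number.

0x1B01DA8

Subtract column by column in base 16:
  A-2 → 8
  1-7 → A (borrow)
  1-3-1 → D (borrow)
  9-7-1 → 1
  7-7 → 0
  D-2 → B
  3-2 → 1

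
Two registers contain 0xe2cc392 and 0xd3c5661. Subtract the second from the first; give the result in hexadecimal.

Subtract column by column in base 16:
  2-1 → 1
  9-6 → 3
  3-6 → d (borrow)
  c-5-1 → 6
  c-c → 0
  2-3 → f (borrow)
  e-d-1 → 0

0xf06d31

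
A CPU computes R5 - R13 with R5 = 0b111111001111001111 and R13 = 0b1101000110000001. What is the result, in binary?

Subtract column by column in base 2:
  1-1 → 0
  1-0 → 1
  1-0 → 1
  1-0 → 1
  0-0 → 0
  0-0 → 0
  1-0 → 1
  1-1 → 0
  1-1 → 0
  1-0 → 1
  0-0 → 0
  0-0 → 0
  1-1 → 0
  1-0 → 1
  1-1 → 0
  1-1 → 0
  1-0 → 1
  1-0 → 1

0b110010001001001110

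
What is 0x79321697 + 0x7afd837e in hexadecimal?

0xf42f9a15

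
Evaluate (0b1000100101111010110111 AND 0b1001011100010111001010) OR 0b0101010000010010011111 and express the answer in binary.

0b1000100101111010110111 AND 0b1001011100010111001010 = 0b1000000100010010000010.
Then OR with 0b0101010000010010011111.

0b1101010100010010011111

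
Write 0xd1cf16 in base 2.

Expand each hex digit to 4 bits: d=1101 1=0001 c=1100 f=1111 1=0001 6=0110.

0b110100011100111100010110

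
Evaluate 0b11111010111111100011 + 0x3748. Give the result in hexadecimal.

0xFE72B

0b11111010111111100011 = 0xFAFE3 in hexadecimal.
Add column by column in base 16, right to left:
  3+8 = B
  E+4 = 2 carry 1
  F+7+1 = 7 carry 1
  A+3+1 = E
  F+0 = F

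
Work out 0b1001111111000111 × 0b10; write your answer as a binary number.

0b10011111110001110

Multiply each base-2 digit by 2, carrying:
  1×2 = 2 → write 0 carry 1
  1×2+1 = 3 → write 1 carry 1
  1×2+1 = 3 → write 1 carry 1
  0×2+1 = 1 → write 1
  0×2 = 0 → write 0
  0×2 = 0 → write 0
  1×2 = 2 → write 0 carry 1
  1×2+1 = 3 → write 1 carry 1
  1×2+1 = 3 → write 1 carry 1
  1×2+1 = 3 → write 1 carry 1
  1×2+1 = 3 → write 1 carry 1
  1×2+1 = 3 → write 1 carry 1
  1×2+1 = 3 → write 1 carry 1
  0×2+1 = 1 → write 1
  0×2 = 0 → write 0
  1×2 = 2 → write 0 carry 1
  remaining carry: 1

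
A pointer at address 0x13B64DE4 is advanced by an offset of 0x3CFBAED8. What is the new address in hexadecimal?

Add column by column in base 16, right to left:
  4+8 = C
  E+D = B carry 1
  D+E+1 = C carry 1
  4+A+1 = F
  6+B = 1 carry 1
  B+F+1 = B carry 1
  3+C+1 = 0 carry 1
  1+3+1 = 5

0x50B1FCBC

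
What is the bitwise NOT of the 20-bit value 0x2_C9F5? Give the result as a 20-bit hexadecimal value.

0xD360A

Each hex digit d becomes F−d:
  2→D, C→3, 9→6, F→0, 5→A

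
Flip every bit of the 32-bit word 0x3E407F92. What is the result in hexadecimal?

Each hex digit d becomes F−d:
  3→C, E→1, 4→B, 0→F, 7→8, F→0, 9→6, 2→D

0xC1BF806D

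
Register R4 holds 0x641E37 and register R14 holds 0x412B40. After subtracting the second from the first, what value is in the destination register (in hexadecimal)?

Subtract column by column in base 16:
  7-0 → 7
  3-4 → F (borrow)
  E-B-1 → 2
  1-2 → F (borrow)
  4-1-1 → 2
  6-4 → 2

0x22F2F7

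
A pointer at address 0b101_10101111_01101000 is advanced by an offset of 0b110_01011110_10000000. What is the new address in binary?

0b11000000110111101000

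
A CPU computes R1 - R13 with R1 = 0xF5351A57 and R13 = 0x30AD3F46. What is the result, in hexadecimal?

0xC487DB11

Subtract column by column in base 16:
  7-6 → 1
  5-4 → 1
  A-F → B (borrow)
  1-3-1 → D (borrow)
  5-D-1 → 7 (borrow)
  3-A-1 → 8 (borrow)
  5-0-1 → 4
  F-3 → C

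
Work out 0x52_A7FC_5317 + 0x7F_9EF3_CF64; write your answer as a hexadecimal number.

0xD246F0227B

Add column by column in base 16, right to left:
  7+4 = B
  1+6 = 7
  3+F = 2 carry 1
  5+C+1 = 2 carry 1
  C+3+1 = 0 carry 1
  F+F+1 = F carry 1
  7+E+1 = 6 carry 1
  A+9+1 = 4 carry 1
  2+F+1 = 2 carry 1
  5+7+1 = D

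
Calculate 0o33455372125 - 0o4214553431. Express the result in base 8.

0o27240616474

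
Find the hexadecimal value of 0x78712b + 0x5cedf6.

0xd55f21

Add column by column in base 16, right to left:
  b+6 = 1 carry 1
  2+f+1 = 2 carry 1
  1+d+1 = f
  7+e = 5 carry 1
  8+c+1 = 5 carry 1
  7+5+1 = d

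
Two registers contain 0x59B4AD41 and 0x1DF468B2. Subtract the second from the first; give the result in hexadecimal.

0x3BC0448F

Subtract column by column in base 16:
  1-2 → F (borrow)
  4-B-1 → 8 (borrow)
  D-8-1 → 4
  A-6 → 4
  4-4 → 0
  B-F → C (borrow)
  9-D-1 → B (borrow)
  5-1-1 → 3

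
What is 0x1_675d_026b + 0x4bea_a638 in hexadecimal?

Add column by column in base 16, right to left:
  b+8 = 3 carry 1
  6+3+1 = a
  2+6 = 8
  0+a = a
  d+a = 7 carry 1
  5+e+1 = 4 carry 1
  7+b+1 = 3 carry 1
  6+4+1 = b
  1+0 = 1

0x1b347a8a3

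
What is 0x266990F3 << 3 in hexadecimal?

0x1334C8798

3 bits is not a whole number of base-16 digits; in binary: 100110011010011001000011110011 << 3 = 100110011010011001000011110011000.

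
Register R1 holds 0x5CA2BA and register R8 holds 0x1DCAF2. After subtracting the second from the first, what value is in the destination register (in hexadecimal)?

Subtract column by column in base 16:
  A-2 → 8
  B-F → C (borrow)
  2-A-1 → 7 (borrow)
  A-C-1 → D (borrow)
  C-D-1 → E (borrow)
  5-1-1 → 3

0x3ED7C8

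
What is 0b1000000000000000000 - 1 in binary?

0b111111111111111111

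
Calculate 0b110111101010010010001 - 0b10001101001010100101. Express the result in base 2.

Subtract column by column in base 2:
  1-1 → 0
  0-0 → 0
  0-1 → 1 (borrow)
  0-0-1 → 1 (borrow)
  1-0-1 → 0
  0-1 → 1 (borrow)
  0-0-1 → 1 (borrow)
  1-1-1 → 1 (borrow)
  0-0-1 → 1 (borrow)
  0-1-1 → 0 (borrow)
  1-0-1 → 0
  0-0 → 0
  1-1 → 0
  0-0 → 0
  1-1 → 0
  1-1 → 0
  1-0 → 1
  1-0 → 1
  0-0 → 0
  1-1 → 0
  1-0 → 1

0b100110000000111101100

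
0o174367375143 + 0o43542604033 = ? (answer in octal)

0o240132201176

Add column by column in base 8, right to left:
  3+3 = 6
  4+3 = 7
  1+0 = 1
  5+4 = 1 carry 1
  7+0+1 = 0 carry 1
  3+6+1 = 2 carry 1
  7+2+1 = 2 carry 1
  6+4+1 = 3 carry 1
  3+5+1 = 1 carry 1
  4+3+1 = 0 carry 1
  7+4+1 = 4 carry 1
  1+0+1 = 2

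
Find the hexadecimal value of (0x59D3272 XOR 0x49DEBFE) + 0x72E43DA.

0x82F1D66

First 0x59D3272 XOR 0x49DEBFE = 0x100D98C.
Add column by column in base 16, right to left:
  C+A = 6 carry 1
  8+D+1 = 6 carry 1
  9+3+1 = D
  D+4 = 1 carry 1
  0+E+1 = F
  0+2 = 2
  1+7 = 8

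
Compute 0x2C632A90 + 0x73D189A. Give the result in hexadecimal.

0x33A0432A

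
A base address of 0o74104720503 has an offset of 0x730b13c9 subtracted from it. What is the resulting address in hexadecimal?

0o74104720503 = 0x1e113a143 in hexadecimal.
Subtract column by column in base 16:
  3-9 → a (borrow)
  4-c-1 → 7 (borrow)
  1-3-1 → d (borrow)
  a-1-1 → 8
  3-b → 8 (borrow)
  1-0-1 → 0
  1-3 → e (borrow)
  e-7-1 → 6
  1-0 → 1

0x16e088d7a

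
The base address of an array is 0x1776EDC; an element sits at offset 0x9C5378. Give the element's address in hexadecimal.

0x213C254

Add column by column in base 16, right to left:
  C+8 = 4 carry 1
  D+7+1 = 5 carry 1
  E+3+1 = 2 carry 1
  6+5+1 = C
  7+C = 3 carry 1
  7+9+1 = 1 carry 1
  1+0+1 = 2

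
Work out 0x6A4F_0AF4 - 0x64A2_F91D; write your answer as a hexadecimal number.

0x5AC11D7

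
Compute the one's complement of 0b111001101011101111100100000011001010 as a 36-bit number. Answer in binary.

Invert each bit: 111001101011101111100100000011001010 → 000110010100010000011011111100110101.

0b000110010100010000011011111100110101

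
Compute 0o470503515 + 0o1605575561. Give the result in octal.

Add column by column in base 8, right to left:
  5+1 = 6
  1+6 = 7
  5+5 = 2 carry 1
  3+5+1 = 1 carry 1
  0+7+1 = 0 carry 1
  5+5+1 = 3 carry 1
  0+5+1 = 6
  7+0 = 7
  4+6 = 2 carry 1
  0+1+1 = 2

0o2276301276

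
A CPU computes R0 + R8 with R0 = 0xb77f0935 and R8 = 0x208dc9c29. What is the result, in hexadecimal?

0x2c05ba55e

Add column by column in base 16, right to left:
  5+9 = e
  3+2 = 5
  9+c = 5 carry 1
  0+9+1 = a
  f+c = b carry 1
  7+d+1 = 5 carry 1
  7+8+1 = 0 carry 1
  b+0+1 = c
  0+2 = 2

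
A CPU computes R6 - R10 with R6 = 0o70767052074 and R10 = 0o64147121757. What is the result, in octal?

0o4617730115

Subtract column by column in base 8:
  4-7 → 5 (borrow)
  7-5-1 → 1
  0-7 → 1 (borrow)
  2-1-1 → 0
  5-2 → 3
  0-1 → 7 (borrow)
  7-7-1 → 7 (borrow)
  6-4-1 → 1
  7-1 → 6
  0-4 → 4 (borrow)
  7-6-1 → 0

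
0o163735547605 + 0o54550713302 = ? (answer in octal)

0o240506463107

Add column by column in base 8, right to left:
  5+2 = 7
  0+0 = 0
  6+3 = 1 carry 1
  7+3+1 = 3 carry 1
  4+1+1 = 6
  5+7 = 4 carry 1
  5+0+1 = 6
  3+5 = 0 carry 1
  7+5+1 = 5 carry 1
  3+4+1 = 0 carry 1
  6+5+1 = 4 carry 1
  1+0+1 = 2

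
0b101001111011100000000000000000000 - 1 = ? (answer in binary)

The trailing 20 digits are 0, so subtracting 1 borrows through: they become 1 and the next digit up decrements.

0b101001111011011111111111111111111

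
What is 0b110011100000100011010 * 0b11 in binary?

Multiply each base-2 digit by 3, carrying:
  0×3 = 0 → write 0
  1×3 = 3 → write 1 carry 1
  0×3+1 = 1 → write 1
  1×3 = 3 → write 1 carry 1
  1×3+1 = 4 → write 0 carry 2
  0×3+2 = 2 → write 0 carry 1
  0×3+1 = 1 → write 1
  0×3 = 0 → write 0
  1×3 = 3 → write 1 carry 1
  0×3+1 = 1 → write 1
  0×3 = 0 → write 0
  0×3 = 0 → write 0
  0×3 = 0 → write 0
  0×3 = 0 → write 0
  1×3 = 3 → write 1 carry 1
  1×3+1 = 4 → write 0 carry 2
  1×3+2 = 5 → write 1 carry 2
  0×3+2 = 2 → write 0 carry 1
  0×3+1 = 1 → write 1
  1×3 = 3 → write 1 carry 1
  1×3+1 = 4 → write 0 carry 2
  remaining carry: 10

0b10011010100001101001110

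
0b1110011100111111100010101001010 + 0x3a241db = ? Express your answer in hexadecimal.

0x77420725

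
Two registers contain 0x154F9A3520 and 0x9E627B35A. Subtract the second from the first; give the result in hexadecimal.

0xB697281C6

Subtract column by column in base 16:
  0-A → 6 (borrow)
  2-5-1 → C (borrow)
  5-3-1 → 1
  3-B → 8 (borrow)
  A-7-1 → 2
  9-2 → 7
  F-6 → 9
  4-E → 6 (borrow)
  5-9-1 → B (borrow)
  1-0-1 → 0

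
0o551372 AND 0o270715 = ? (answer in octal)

AND each oct digit independently (no carries):
  5&2=0, 5&7=5, 1&0=0, 3&7=3, 7&1=1, 2&5=0

0o050310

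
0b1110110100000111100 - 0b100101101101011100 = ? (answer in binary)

0b1010000110011100000

Subtract column by column in base 2:
  0-0 → 0
  0-0 → 0
  1-1 → 0
  1-1 → 0
  1-1 → 0
  1-0 → 1
  0-1 → 1 (borrow)
  0-0-1 → 1 (borrow)
  0-1-1 → 0 (borrow)
  0-1-1 → 0 (borrow)
  0-0-1 → 1 (borrow)
  1-1-1 → 1 (borrow)
  0-1-1 → 0 (borrow)
  1-0-1 → 0
  1-1 → 0
  0-0 → 0
  1-0 → 1
  1-1 → 0
  1-0 → 1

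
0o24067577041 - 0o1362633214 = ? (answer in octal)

0o22504743625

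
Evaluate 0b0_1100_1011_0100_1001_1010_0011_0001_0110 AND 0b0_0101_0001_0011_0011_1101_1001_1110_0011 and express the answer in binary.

AND bit by bit (1 only where both bits are 1):
  011001011010010011010001100010110
& 001010001001100111101100111100011
= 001000001000000011000000100000010

0b001000001000000011000000100000010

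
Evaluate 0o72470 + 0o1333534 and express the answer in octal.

Add column by column in base 8, right to left:
  0+4 = 4
  7+3 = 2 carry 1
  4+5+1 = 2 carry 1
  2+3+1 = 6
  7+3 = 2 carry 1
  0+3+1 = 4
  0+1 = 1

0o1426224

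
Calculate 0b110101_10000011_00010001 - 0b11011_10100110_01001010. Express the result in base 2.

0b110011101110011000111

Subtract column by column in base 2:
  1-0 → 1
  0-1 → 1 (borrow)
  0-0-1 → 1 (borrow)
  0-1-1 → 0 (borrow)
  1-0-1 → 0
  0-0 → 0
  0-1 → 1 (borrow)
  0-0-1 → 1 (borrow)
  1-0-1 → 0
  1-1 → 0
  0-1 → 1 (borrow)
  0-0-1 → 1 (borrow)
  0-0-1 → 1 (borrow)
  0-1-1 → 0 (borrow)
  0-0-1 → 1 (borrow)
  1-1-1 → 1 (borrow)
  1-1-1 → 1 (borrow)
  0-1-1 → 0 (borrow)
  1-0-1 → 0
  0-1 → 1 (borrow)
  1-1-1 → 1 (borrow)
  1-0-1 → 0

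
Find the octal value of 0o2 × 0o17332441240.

0o36665102500

Multiply each base-8 digit by 2, carrying:
  0×2 = 0 → write 0
  4×2 = 8 → write 0 carry 1
  2×2+1 = 5 → write 5
  1×2 = 2 → write 2
  4×2 = 8 → write 0 carry 1
  4×2+1 = 9 → write 1 carry 1
  2×2+1 = 5 → write 5
  3×2 = 6 → write 6
  3×2 = 6 → write 6
  7×2 = 14 → write 6 carry 1
  1×2+1 = 3 → write 3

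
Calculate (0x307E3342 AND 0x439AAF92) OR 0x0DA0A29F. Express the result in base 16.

0x307E3342 AND 0x439AAF92 = 0x001A2302.
Then OR with 0x0DA0A29F.

0xDBAA39F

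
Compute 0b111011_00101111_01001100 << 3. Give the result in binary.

0b1110110010111101001100000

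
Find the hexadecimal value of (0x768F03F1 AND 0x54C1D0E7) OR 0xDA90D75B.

0x768F03F1 AND 0x54C1D0E7 = 0x548100E1.
Then OR with 0xDA90D75B.

0xDE91D7FB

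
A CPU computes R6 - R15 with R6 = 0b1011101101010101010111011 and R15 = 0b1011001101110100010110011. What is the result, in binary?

0b11111100001000001000

Subtract column by column in base 2:
  1-1 → 0
  1-1 → 0
  0-0 → 0
  1-0 → 1
  1-1 → 0
  1-1 → 0
  0-0 → 0
  1-1 → 0
  0-0 → 0
  1-0 → 1
  0-0 → 0
  1-1 → 0
  0-0 → 0
  1-1 → 0
  0-1 → 1 (borrow)
  1-1-1 → 1 (borrow)
  0-0-1 → 1 (borrow)
  1-1-1 → 1 (borrow)
  1-1-1 → 1 (borrow)
  0-0-1 → 1 (borrow)
  1-0-1 → 0
  1-1 → 0
  1-1 → 0
  0-0 → 0
  1-1 → 0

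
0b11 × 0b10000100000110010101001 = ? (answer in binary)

0b110001100010010111111011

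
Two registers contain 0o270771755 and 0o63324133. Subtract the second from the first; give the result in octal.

Subtract column by column in base 8:
  5-3 → 2
  5-3 → 2
  7-1 → 6
  1-4 → 5 (borrow)
  7-2-1 → 4
  7-3 → 4
  0-3 → 5 (borrow)
  7-6-1 → 0
  2-0 → 2

0o205445622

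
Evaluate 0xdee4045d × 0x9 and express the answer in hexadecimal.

0x7d6042745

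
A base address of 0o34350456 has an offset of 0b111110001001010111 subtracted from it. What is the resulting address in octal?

0b111110001001010111 = 0o761127 in octal.
Subtract column by column in base 8:
  6-7 → 7 (borrow)
  5-2-1 → 2
  4-1 → 3
  0-1 → 7 (borrow)
  5-6-1 → 6 (borrow)
  3-7-1 → 3 (borrow)
  4-0-1 → 3
  3-0 → 3

0o33367327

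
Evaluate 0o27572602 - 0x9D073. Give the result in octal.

0o25222417

0x9D073 = 0o2350163 in octal.
Subtract column by column in base 8:
  2-3 → 7 (borrow)
  0-6-1 → 1 (borrow)
  6-1-1 → 4
  2-0 → 2
  7-5 → 2
  5-3 → 2
  7-2 → 5
  2-0 → 2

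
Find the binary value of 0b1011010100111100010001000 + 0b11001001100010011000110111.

Add column by column in base 2, right to left:
  0+1 = 1
  0+1 = 1
  0+1 = 1
  1+0 = 1
  0+1 = 1
  0+1 = 1
  0+0 = 0
  1+0 = 1
  0+0 = 0
  0+1 = 1
  0+1 = 1
  1+0 = 1
  1+0 = 1
  1+1 = 0 carry 1
  1+0+1 = 0 carry 1
  0+0+1 = 1
  0+0 = 0
  1+1 = 0 carry 1
  0+1+1 = 0 carry 1
  1+0+1 = 0 carry 1
  0+0+1 = 1
  1+1 = 0 carry 1
  1+0+1 = 0 carry 1
  0+0+1 = 1
  1+1 = 0 carry 1
  0+1+1 = 0 carry 1
  final carry 1

0b100100100001001111010111111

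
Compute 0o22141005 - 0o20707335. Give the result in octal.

Subtract column by column in base 8:
  5-5 → 0
  0-3 → 5 (borrow)
  0-3-1 → 4 (borrow)
  1-7-1 → 1 (borrow)
  4-0-1 → 3
  1-7 → 2 (borrow)
  2-0-1 → 1
  2-2 → 0

0o1231450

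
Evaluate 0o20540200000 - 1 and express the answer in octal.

The trailing 5 digits are 0, so subtracting 1 borrows through: they become 7 and the next digit up decrements.

0o20540177777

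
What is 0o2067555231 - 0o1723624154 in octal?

Subtract column by column in base 8:
  1-4 → 5 (borrow)
  3-5-1 → 5 (borrow)
  2-1-1 → 0
  5-4 → 1
  5-2 → 3
  5-6 → 7 (borrow)
  7-3-1 → 3
  6-2 → 4
  0-7 → 1 (borrow)
  2-1-1 → 0

0o143731055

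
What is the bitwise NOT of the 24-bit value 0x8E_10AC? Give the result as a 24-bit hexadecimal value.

0x71EF53

Each hex digit d becomes F−d:
  8→7, E→1, 1→E, 0→F, A→5, C→3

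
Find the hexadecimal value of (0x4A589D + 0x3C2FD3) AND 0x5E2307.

0x60000

Add column by column in base 16, right to left:
  D+3 = 0 carry 1
  9+D+1 = 7 carry 1
  8+F+1 = 8 carry 1
  5+2+1 = 8
  A+C = 6 carry 1
  4+3+1 = 8
Sum = 0x868870; now AND with 0x5E2307:
  8&5=0, 6&E=6, 8&2=0, 8&3=0, 7&0=0, 0&7=0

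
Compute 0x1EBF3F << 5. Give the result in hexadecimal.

5 bits is not a whole number of base-16 digits; in binary: 111101011111100111111 << 5 = 11110101111110011111100000.

0x3D7E7E0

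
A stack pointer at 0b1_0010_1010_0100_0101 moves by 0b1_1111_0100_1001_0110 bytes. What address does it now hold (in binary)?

0b110001111011011011

Add column by column in base 2, right to left:
  1+0 = 1
  0+1 = 1
  1+1 = 0 carry 1
  0+0+1 = 1
  0+1 = 1
  0+0 = 0
  1+0 = 1
  0+1 = 1
  0+0 = 0
  1+0 = 1
  0+1 = 1
  1+0 = 1
  0+1 = 1
  1+1 = 0 carry 1
  0+1+1 = 0 carry 1
  0+1+1 = 0 carry 1
  1+1+1 = 1 carry 1
  final carry 1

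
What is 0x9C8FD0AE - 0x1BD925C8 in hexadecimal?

0x80B6AAE6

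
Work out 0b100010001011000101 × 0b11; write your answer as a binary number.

Multiply each base-2 digit by 3, carrying:
  1×3 = 3 → write 1 carry 1
  0×3+1 = 1 → write 1
  1×3 = 3 → write 1 carry 1
  0×3+1 = 1 → write 1
  0×3 = 0 → write 0
  0×3 = 0 → write 0
  1×3 = 3 → write 1 carry 1
  1×3+1 = 4 → write 0 carry 2
  0×3+2 = 2 → write 0 carry 1
  1×3+1 = 4 → write 0 carry 2
  0×3+2 = 2 → write 0 carry 1
  0×3+1 = 1 → write 1
  0×3 = 0 → write 0
  1×3 = 3 → write 1 carry 1
  0×3+1 = 1 → write 1
  0×3 = 0 → write 0
  0×3 = 0 → write 0
  1×3 = 3 → write 1 carry 1
  remaining carry: 1

0b1100110100001001111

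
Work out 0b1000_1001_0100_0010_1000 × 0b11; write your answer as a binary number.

Multiply each base-2 digit by 3, carrying:
  0×3 = 0 → write 0
  0×3 = 0 → write 0
  0×3 = 0 → write 0
  1×3 = 3 → write 1 carry 1
  0×3+1 = 1 → write 1
  1×3 = 3 → write 1 carry 1
  0×3+1 = 1 → write 1
  0×3 = 0 → write 0
  0×3 = 0 → write 0
  0×3 = 0 → write 0
  1×3 = 3 → write 1 carry 1
  0×3+1 = 1 → write 1
  1×3 = 3 → write 1 carry 1
  0×3+1 = 1 → write 1
  0×3 = 0 → write 0
  1×3 = 3 → write 1 carry 1
  0×3+1 = 1 → write 1
  0×3 = 0 → write 0
  0×3 = 0 → write 0
  1×3 = 3 → write 1 carry 1
  remaining carry: 1

0b110011011110001111000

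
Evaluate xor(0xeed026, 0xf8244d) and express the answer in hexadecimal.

0x16f46b

XOR each hex digit independently (no carries):
  e^f=1, e^8=6, d^2=f, 0^4=4, 2^4=6, 6^d=b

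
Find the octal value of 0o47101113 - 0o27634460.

0o17244433

Subtract column by column in base 8:
  3-0 → 3
  1-6 → 3 (borrow)
  1-4-1 → 4 (borrow)
  1-4-1 → 4 (borrow)
  0-3-1 → 4 (borrow)
  1-6-1 → 2 (borrow)
  7-7-1 → 7 (borrow)
  4-2-1 → 1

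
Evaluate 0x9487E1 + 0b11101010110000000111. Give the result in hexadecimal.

0xA333E8

0b11101010110000000111 = 0xEAC07 in hexadecimal.
Add column by column in base 16, right to left:
  1+7 = 8
  E+0 = E
  7+C = 3 carry 1
  8+A+1 = 3 carry 1
  4+E+1 = 3 carry 1
  9+0+1 = A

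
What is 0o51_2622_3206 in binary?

Each octal digit is 3 bits: 5=101 1=001 2=010 6=110 2=010 2=010 3=011 2=010 0=000 6=110.

0b101001010110010010011010000110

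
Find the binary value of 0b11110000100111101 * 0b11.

Multiply each base-2 digit by 3, carrying:
  1×3 = 3 → write 1 carry 1
  0×3+1 = 1 → write 1
  1×3 = 3 → write 1 carry 1
  1×3+1 = 4 → write 0 carry 2
  1×3+2 = 5 → write 1 carry 2
  1×3+2 = 5 → write 1 carry 2
  0×3+2 = 2 → write 0 carry 1
  0×3+1 = 1 → write 1
  1×3 = 3 → write 1 carry 1
  0×3+1 = 1 → write 1
  0×3 = 0 → write 0
  0×3 = 0 → write 0
  0×3 = 0 → write 0
  1×3 = 3 → write 1 carry 1
  1×3+1 = 4 → write 0 carry 2
  1×3+2 = 5 → write 1 carry 2
  1×3+2 = 5 → write 1 carry 2
  remaining carry: 10

0b1011010001110110111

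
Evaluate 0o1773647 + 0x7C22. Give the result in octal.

0o2071711

0x7C22 = 0o76042 in octal.
Add column by column in base 8, right to left:
  7+2 = 1 carry 1
  4+4+1 = 1 carry 1
  6+0+1 = 7
  3+6 = 1 carry 1
  7+7+1 = 7 carry 1
  7+0+1 = 0 carry 1
  1+0+1 = 2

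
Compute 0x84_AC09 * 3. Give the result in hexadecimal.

Multiply each base-16 digit by 3, carrying:
  9×3 = 27 → write B carry 1
  0×3+1 = 1 → write 1
  C×3 = 36 → write 4 carry 2
  A×3+2 = 32 → write 0 carry 2
  4×3+2 = 14 → write E
  8×3 = 24 → write 8 carry 1
  remaining carry: 1

0x18E041B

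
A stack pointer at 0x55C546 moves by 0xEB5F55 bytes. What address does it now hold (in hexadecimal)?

Add column by column in base 16, right to left:
  6+5 = B
  4+5 = 9
  5+F = 4 carry 1
  C+5+1 = 2 carry 1
  5+B+1 = 1 carry 1
  5+E+1 = 4 carry 1
  final carry 1

0x141249B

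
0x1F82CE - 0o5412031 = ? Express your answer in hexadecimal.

0x96EB5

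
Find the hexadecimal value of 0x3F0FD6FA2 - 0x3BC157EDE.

0x34E7F0C4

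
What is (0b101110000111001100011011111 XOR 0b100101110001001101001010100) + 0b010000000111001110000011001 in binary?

First 0b101110000111001100011011111 XOR 0b100101110001001101001010100 = 0b001011110110000001010001011.
Add column by column in base 2, right to left:
  1+1 = 0 carry 1
  1+0+1 = 0 carry 1
  0+0+1 = 1
  1+1 = 0 carry 1
  0+1+1 = 0 carry 1
  0+0+1 = 1
  0+0 = 0
  1+0 = 1
  0+0 = 0
  1+0 = 1
  0+1 = 1
  0+1 = 1
  0+1 = 1
  0+0 = 0
  0+0 = 0
  0+1 = 1
  1+1 = 0 carry 1
  1+1+1 = 1 carry 1
  0+0+1 = 1
  1+0 = 1
  1+0 = 1
  1+0 = 1
  1+0 = 1
  0+0 = 0
  1+0 = 1
  0+1 = 1

0b11011111101001111010100100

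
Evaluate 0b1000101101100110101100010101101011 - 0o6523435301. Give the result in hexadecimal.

0b1000101101100110101100010101101011 = 0x22d9ac56b in hexadecimal.
0o6523435301 = 0x354e3ac1 in hexadecimal.
Subtract column by column in base 16:
  b-1 → a
  6-c → a (borrow)
  5-a-1 → a (borrow)
  c-3-1 → 8
  a-e → c (borrow)
  9-4-1 → 4
  d-5 → 8
  2-3 → f (borrow)
  2-0-1 → 1

0x1f84c8aaa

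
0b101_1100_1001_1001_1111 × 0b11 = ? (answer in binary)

Multiply each base-2 digit by 3, carrying:
  1×3 = 3 → write 1 carry 1
  1×3+1 = 4 → write 0 carry 2
  1×3+2 = 5 → write 1 carry 2
  1×3+2 = 5 → write 1 carry 2
  1×3+2 = 5 → write 1 carry 2
  0×3+2 = 2 → write 0 carry 1
  0×3+1 = 1 → write 1
  1×3 = 3 → write 1 carry 1
  1×3+1 = 4 → write 0 carry 2
  0×3+2 = 2 → write 0 carry 1
  0×3+1 = 1 → write 1
  1×3 = 3 → write 1 carry 1
  0×3+1 = 1 → write 1
  0×3 = 0 → write 0
  1×3 = 3 → write 1 carry 1
  1×3+1 = 4 → write 0 carry 2
  1×3+2 = 5 → write 1 carry 2
  0×3+2 = 2 → write 0 carry 1
  1×3+1 = 4 → write 0 carry 2
  remaining carry: 10

0b100010101110011011101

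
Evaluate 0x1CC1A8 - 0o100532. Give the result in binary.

0b111000100000001001110

0x1CC1A8 = 0b111001100000110101000 in binary.
0o100532 = 0b1000000101011010 in binary.
Subtract column by column in base 2:
  0-0 → 0
  0-1 → 1 (borrow)
  0-0-1 → 1 (borrow)
  1-1-1 → 1 (borrow)
  0-1-1 → 0 (borrow)
  1-0-1 → 0
  0-1 → 1 (borrow)
  1-0-1 → 0
  1-1 → 0
  0-0 → 0
  0-0 → 0
  0-0 → 0
  0-0 → 0
  0-0 → 0
  1-0 → 1
  1-1 → 0
  0-0 → 0
  0-0 → 0
  1-0 → 1
  1-0 → 1
  1-0 → 1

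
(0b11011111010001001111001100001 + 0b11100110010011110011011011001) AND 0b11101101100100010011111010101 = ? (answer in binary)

0b11000101100100000010100010000

Add column by column in base 2, right to left:
  1+1 = 0 carry 1
  0+0+1 = 1
  0+0 = 0
  0+1 = 1
  0+1 = 1
  1+0 = 1
  1+1 = 0 carry 1
  0+1+1 = 0 carry 1
  0+0+1 = 1
  1+1 = 0 carry 1
  1+1+1 = 1 carry 1
  1+0+1 = 0 carry 1
  1+0+1 = 0 carry 1
  0+1+1 = 0 carry 1
  0+1+1 = 0 carry 1
  1+1+1 = 1 carry 1
  0+1+1 = 0 carry 1
  0+0+1 = 1
  0+0 = 0
  1+1 = 0 carry 1
  0+0+1 = 1
  1+0 = 1
  1+1 = 0 carry 1
  1+1+1 = 1 carry 1
  1+0+1 = 0 carry 1
  1+0+1 = 0 carry 1
  0+1+1 = 0 carry 1
  1+1+1 = 1 carry 1
  1+1+1 = 1 carry 1
  final carry 1
Sum = 0b111000101100101000010100111010; now AND with 0b11101101100100010011111010101:
  111000101100101000010100111010
& 011101101100100010011111010101
= 011000101100100000010100010000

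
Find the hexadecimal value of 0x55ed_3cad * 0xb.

Multiply each base-16 digit by 11, carrying:
  d×11 = 143 → write f carry 8
  a×11+8 = 118 → write 6 carry 7
  c×11+7 = 139 → write b carry 8
  3×11+8 = 41 → write 9 carry 2
  d×11+2 = 145 → write 1 carry 9
  e×11+9 = 163 → write 3 carry 10
  5×11+10 = 65 → write 1 carry 4
  5×11+4 = 59 → write b carry 3
  remaining carry: 3

0x3b1319b6f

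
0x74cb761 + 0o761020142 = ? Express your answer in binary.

0x74cb761 = 0b111010011001011011101100001 in binary.
0o761020142 = 0b111110001000010000001100010 in binary.
Add column by column in base 2, right to left:
  1+0 = 1
  0+1 = 1
  0+0 = 0
  0+0 = 0
  0+0 = 0
  1+1 = 0 carry 1
  1+1+1 = 1 carry 1
  0+0+1 = 1
  1+0 = 1
  1+0 = 1
  1+0 = 1
  0+0 = 0
  1+0 = 1
  1+1 = 0 carry 1
  0+0+1 = 1
  1+0 = 1
  0+0 = 0
  0+0 = 0
  1+1 = 0 carry 1
  1+0+1 = 0 carry 1
  0+0+1 = 1
  0+0 = 0
  1+1 = 0 carry 1
  0+1+1 = 0 carry 1
  1+1+1 = 1 carry 1
  1+1+1 = 1 carry 1
  1+1+1 = 1 carry 1
  final carry 1

0b1111000100001101011111000011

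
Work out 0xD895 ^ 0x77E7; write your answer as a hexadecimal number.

0xAF72

XOR each hex digit independently (no carries):
  D^7=A, 8^7=F, 9^E=7, 5^7=2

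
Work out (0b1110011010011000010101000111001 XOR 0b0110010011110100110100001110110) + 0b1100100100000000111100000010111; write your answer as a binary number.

0b10100101101101101011101001100110

First 0b1110011010011000010101000111001 XOR 0b0110010011110100110100001110110 = 0b1000001001101100100001001001111.
Add column by column in base 2, right to left:
  1+1 = 0 carry 1
  1+1+1 = 1 carry 1
  1+1+1 = 1 carry 1
  1+0+1 = 0 carry 1
  0+1+1 = 0 carry 1
  0+0+1 = 1
  1+0 = 1
  0+0 = 0
  0+0 = 0
  1+0 = 1
  0+0 = 0
  0+1 = 1
  0+1 = 1
  0+1 = 1
  1+1 = 0 carry 1
  0+0+1 = 1
  0+0 = 0
  1+0 = 1
  1+0 = 1
  0+0 = 0
  1+0 = 1
  1+0 = 1
  0+0 = 0
  0+1 = 1
  1+0 = 1
  0+0 = 0
  0+1 = 1
  0+0 = 0
  0+0 = 0
  0+1 = 1
  1+1 = 0 carry 1
  final carry 1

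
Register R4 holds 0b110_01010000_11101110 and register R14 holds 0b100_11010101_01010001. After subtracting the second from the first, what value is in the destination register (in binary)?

0b10111101110011101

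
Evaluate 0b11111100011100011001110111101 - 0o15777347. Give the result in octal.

0b11111100011100011001110111101 = 0o3743431675 in octal.
Subtract column by column in base 8:
  5-7 → 6 (borrow)
  7-4-1 → 2
  6-3 → 3
  1-7 → 2 (borrow)
  3-7-1 → 3 (borrow)
  4-7-1 → 4 (borrow)
  3-5-1 → 5 (borrow)
  4-1-1 → 2
  7-0 → 7
  3-0 → 3

0o3725432326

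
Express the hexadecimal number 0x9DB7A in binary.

0b10011101101101111010

Expand each hex digit to 4 bits: 9=1001 D=1101 B=1011 7=0111 A=1010.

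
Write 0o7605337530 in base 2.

0b111110000101011011111101011000

Each octal digit is 3 bits: 7=111 6=110 0=000 5=101 3=011 3=011 7=111 5=101 3=011 0=000.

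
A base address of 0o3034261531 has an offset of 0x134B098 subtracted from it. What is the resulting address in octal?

0o2717131301

0x134B098 = 0o115130230 in octal.
Subtract column by column in base 8:
  1-0 → 1
  3-3 → 0
  5-2 → 3
  1-0 → 1
  6-3 → 3
  2-1 → 1
  4-5 → 7 (borrow)
  3-1-1 → 1
  0-1 → 7 (borrow)
  3-0-1 → 2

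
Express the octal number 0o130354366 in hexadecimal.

0x161d8f6

Each octal digit is 3 bits: 1=001 3=011 0=000 3=011 5=101 4=100 3=011 6=110 6=110.
Group the bits into nibbles: 0001 0110 0001 1101 1000 1111 0110 → 161d8f6.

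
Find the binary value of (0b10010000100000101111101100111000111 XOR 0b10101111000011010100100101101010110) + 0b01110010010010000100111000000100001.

First 0b10010000100000101111101100111000111 XOR 0b10101111000011010100100101101010110 = 0b00111111100011111011001001010010001.
Add column by column in base 2, right to left:
  1+1 = 0 carry 1
  0+0+1 = 1
  0+0 = 0
  0+0 = 0
  1+0 = 1
  0+1 = 1
  0+0 = 0
  1+0 = 1
  0+0 = 0
  1+0 = 1
  0+0 = 0
  0+0 = 0
  1+1 = 0 carry 1
  0+1+1 = 0 carry 1
  0+1+1 = 0 carry 1
  1+0+1 = 0 carry 1
  1+0+1 = 0 carry 1
  0+1+1 = 0 carry 1
  1+0+1 = 0 carry 1
  1+0+1 = 0 carry 1
  1+0+1 = 0 carry 1
  1+0+1 = 0 carry 1
  1+1+1 = 1 carry 1
  0+0+1 = 1
  0+0 = 0
  0+1 = 1
  1+0 = 1
  1+0 = 1
  1+1 = 0 carry 1
  1+0+1 = 0 carry 1
  1+0+1 = 0 carry 1
  1+1+1 = 1 carry 1
  1+1+1 = 1 carry 1
  0+1+1 = 0 carry 1
  final carry 1

0b10110001110110000000000001010110010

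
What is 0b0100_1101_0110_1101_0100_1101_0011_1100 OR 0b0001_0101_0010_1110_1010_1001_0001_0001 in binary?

0b01011101011011111110110100111101

OR bit by bit (1 where either bit is 1):
  01001101011011010100110100111100
| 00010101001011101010100100010001
= 01011101011011111110110100111101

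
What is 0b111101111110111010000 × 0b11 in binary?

Multiply each base-2 digit by 3, carrying:
  0×3 = 0 → write 0
  0×3 = 0 → write 0
  0×3 = 0 → write 0
  0×3 = 0 → write 0
  1×3 = 3 → write 1 carry 1
  0×3+1 = 1 → write 1
  1×3 = 3 → write 1 carry 1
  1×3+1 = 4 → write 0 carry 2
  1×3+2 = 5 → write 1 carry 2
  0×3+2 = 2 → write 0 carry 1
  1×3+1 = 4 → write 0 carry 2
  1×3+2 = 5 → write 1 carry 2
  1×3+2 = 5 → write 1 carry 2
  1×3+2 = 5 → write 1 carry 2
  1×3+2 = 5 → write 1 carry 2
  1×3+2 = 5 → write 1 carry 2
  0×3+2 = 2 → write 0 carry 1
  1×3+1 = 4 → write 0 carry 2
  1×3+2 = 5 → write 1 carry 2
  1×3+2 = 5 → write 1 carry 2
  1×3+2 = 5 → write 1 carry 2
  remaining carry: 10

0b10111001111100101110000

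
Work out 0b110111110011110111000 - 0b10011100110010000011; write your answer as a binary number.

0b100100001101100110101

Subtract column by column in base 2:
  0-1 → 1 (borrow)
  0-1-1 → 0 (borrow)
  0-0-1 → 1 (borrow)
  1-0-1 → 0
  1-0 → 1
  1-0 → 1
  0-0 → 0
  1-1 → 0
  1-0 → 1
  1-0 → 1
  1-1 → 0
  0-1 → 1 (borrow)
  0-0-1 → 1 (borrow)
  1-0-1 → 0
  1-1 → 0
  1-1 → 0
  1-1 → 0
  1-0 → 1
  0-0 → 0
  1-1 → 0
  1-0 → 1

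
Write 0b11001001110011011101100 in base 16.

0x64E6EC

Group the bits into nibbles: 0110 0100 1110 0110 1110 1100 → 64E6EC.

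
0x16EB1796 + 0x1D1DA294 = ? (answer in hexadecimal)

0x3408BA2A

Add column by column in base 16, right to left:
  6+4 = A
  9+9 = 2 carry 1
  7+2+1 = A
  1+A = B
  B+D = 8 carry 1
  E+1+1 = 0 carry 1
  6+D+1 = 4 carry 1
  1+1+1 = 3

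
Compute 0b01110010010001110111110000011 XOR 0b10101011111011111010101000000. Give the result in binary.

0b11011001101010001101011000011

XOR bit by bit (1 where the bits differ):
  01110010010001110111110000011
^ 10101011111011111010101000000
= 11011001101010001101011000011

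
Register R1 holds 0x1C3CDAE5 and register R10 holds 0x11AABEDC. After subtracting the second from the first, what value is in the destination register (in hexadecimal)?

0xA921C09

Subtract column by column in base 16:
  5-C → 9 (borrow)
  E-D-1 → 0
  A-E → C (borrow)
  D-B-1 → 1
  C-A → 2
  3-A → 9 (borrow)
  C-1-1 → A
  1-1 → 0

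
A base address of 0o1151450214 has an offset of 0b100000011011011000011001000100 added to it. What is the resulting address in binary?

0b101010000100111101011011010000

0o1151450214 = 0b1001101001100101000010001100 in binary.
Add column by column in base 2, right to left:
  0+0 = 0
  0+0 = 0
  1+1 = 0 carry 1
  1+0+1 = 0 carry 1
  0+0+1 = 1
  0+0 = 0
  0+1 = 1
  1+0 = 1
  0+0 = 0
  0+1 = 1
  0+1 = 1
  0+0 = 0
  1+0 = 1
  0+0 = 0
  1+0 = 1
  0+1 = 1
  0+1 = 1
  1+0 = 1
  1+1 = 0 carry 1
  0+1+1 = 0 carry 1
  0+0+1 = 1
  1+1 = 0 carry 1
  0+1+1 = 0 carry 1
  1+0+1 = 0 carry 1
  1+0+1 = 0 carry 1
  0+0+1 = 1
  0+0 = 0
  1+0 = 1
  0+0 = 0
  0+1 = 1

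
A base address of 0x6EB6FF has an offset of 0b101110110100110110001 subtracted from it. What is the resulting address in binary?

0b10101110100110101001110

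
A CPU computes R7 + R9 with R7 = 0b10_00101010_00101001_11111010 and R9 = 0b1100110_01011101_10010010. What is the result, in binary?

0b10100100001000011110001100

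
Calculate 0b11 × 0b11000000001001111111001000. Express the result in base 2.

0b1001000000011101111101011000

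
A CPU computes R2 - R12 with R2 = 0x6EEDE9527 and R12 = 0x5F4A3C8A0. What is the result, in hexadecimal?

0xFA3ACC87

Subtract column by column in base 16:
  7-0 → 7
  2-A → 8 (borrow)
  5-8-1 → C (borrow)
  9-C-1 → C (borrow)
  E-3-1 → A
  D-A → 3
  E-4 → A
  E-F → F (borrow)
  6-5-1 → 0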